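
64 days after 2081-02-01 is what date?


Start: 2081-02-01, add 64 days
February 2081 has 28 days: 28 - 1 = 27 days to February 28 -> 37 left
March 2081 has 31 days -> 6 left
April 2081: 6 <= 30 -> lands on April 6

Result: 2081-04-06


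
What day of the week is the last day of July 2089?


July 2089 has 31 days
Anchor: Jan 1, 2089. With p = 2089 - 1 = 2088: (p + p//4 - p//100 + p//400) mod 7 = (2088 + 522 - 20 + 5) mod 7 = 2595 mod 7 = 5 -> Saturday (Mon=0 ... Sun=6)
Days before July (Jan-Jun): 181; July 1 index = (5 + 181) mod 7 = 4 -> Friday
Last day offset: 31 - 1 = 30 days
Weekday index = (4 + 30) mod 7 = 6

Sunday, July 31


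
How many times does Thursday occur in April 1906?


April 1906 has 30 days
Anchor: Jan 1, 1906. With p = 1906 - 1 = 1905: (p + p//4 - p//100 + p//400) mod 7 = (1905 + 476 - 19 + 4) mod 7 = 2366 mod 7 = 0 -> Monday (Mon=0 ... Sun=6)
Days before April (Jan-Mar): 90; April 1 index = (0 + 90) mod 7 = 6 -> Sunday
First Thursday is April 5
Thursdays: 5, 12, 19, 26

4 Thursdays


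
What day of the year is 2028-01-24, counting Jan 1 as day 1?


Date: January 24, 2028
No months before January
Plus 24 days in January

Day of year: 24


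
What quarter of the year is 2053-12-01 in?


Month: December (month 12)
Q1: Jan-Mar, Q2: Apr-Jun, Q3: Jul-Sep, Q4: Oct-Dec

Q4


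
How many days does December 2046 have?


December 2046

31 days


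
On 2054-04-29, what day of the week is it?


Date: April 29, 2054
Anchor: Jan 1, 2054. With p = 2054 - 1 = 2053: (p + p//4 - p//100 + p//400) mod 7 = (2053 + 513 - 20 + 5) mod 7 = 2551 mod 7 = 3 -> Thursday (Mon=0 ... Sun=6)
Days before April (Jan-Mar): 90; offset = 90 + 29 - 1 = 118
Weekday index = (3 + 118) mod 7 = 2

Day of the week: Wednesday


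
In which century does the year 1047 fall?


Century = (year - 1) // 100 + 1
= (1047 - 1) // 100 + 1
= 1046 // 100 + 1
= 10 + 1

11th century


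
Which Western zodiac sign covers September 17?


Date: September 17
Conventional tropical zodiac dates: Virgo from August 23 onward; Libra starts September 23
September 17 falls within the Virgo range

Virgo


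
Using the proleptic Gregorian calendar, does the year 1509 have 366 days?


Gregorian leap year rule: divisible by 4, but not by 100, unless also by 400.
1509 is not divisible by 4 -> not a leap year

No


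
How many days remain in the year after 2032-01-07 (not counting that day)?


Day of year: 7 of 366
Remaining = 366 - 7

359 days


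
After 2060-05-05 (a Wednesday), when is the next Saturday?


Current: Wednesday
Target: Saturday
Days ahead: 3

Next Saturday: 2060-05-08


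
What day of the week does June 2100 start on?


Target: June 1, 2100
Anchor: Jan 1, 2100. With p = 2100 - 1 = 2099: (p + p//4 - p//100 + p//400) mod 7 = (2099 + 524 - 20 + 5) mod 7 = 2608 mod 7 = 4 -> Friday (Mon=0 ... Sun=6)
Days before June (Jan-May): 151 days
Weekday index = (4 + 151) mod 7 = 1

Tuesday


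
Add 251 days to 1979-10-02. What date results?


Start: 1979-10-02, add 251 days
October 1979 has 31 days: 31 - 2 = 29 days to October 31 -> 222 left
November 1979 has 30 days -> 192 left
December 1979 has 31 days -> 161 left
January 1980 has 31 days -> 130 left
February 1980 has 29 days -> 101 left
March 1980 has 31 days -> 70 left
April 1980 has 30 days -> 40 left
May 1980 has 31 days -> 9 left
June 1980: 9 <= 30 -> lands on June 9

Result: 1980-06-09


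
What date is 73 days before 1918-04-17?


Start: 1918-04-17, subtract 73 days
Back 17 days from April 17 reaches March 31, 1918 -> 56 left
March 1918 has 31 days -> back to February 28, 1918 -> 25 left
February 1918: 28 - 25 = 3 -> lands on February 3

Result: 1918-02-03


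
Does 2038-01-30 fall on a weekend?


Anchor: Jan 1, 2038. With p = 2038 - 1 = 2037: (p + p//4 - p//100 + p//400) mod 7 = (2037 + 509 - 20 + 5) mod 7 = 2531 mod 7 = 4 -> Friday (Mon=0 ... Sun=6)
Day of year: 30; offset = 29
Weekday index = (4 + 29) mod 7 = 5 -> Saturday
Weekend days: Saturday, Sunday

Yes


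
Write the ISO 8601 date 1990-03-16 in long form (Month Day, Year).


ISO 1990-03-16 parses as year=1990, month=03, day=16
Month 3 -> March

March 16, 1990


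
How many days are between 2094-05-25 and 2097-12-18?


From 2094-05-25 to 2097-12-18
2094-05-25: days before May = 31 + 28 + 31 + 30 = 120 (2094 is not a leap year); day of year = 120 + 25 = 145
2097-12-18: days before December = 31 + 28 + 31 + 30 + 31 + 30 + 31 + 31 + 30 + 31 + 30 = 334 (2097 is not a leap year); day of year = 334 + 18 = 352
Rest of 2094: 365 - 145 = 220
Full years 2095 (365), 2096 (366): 731
Total = 220 + 731 + 352 = 1303

1303 days


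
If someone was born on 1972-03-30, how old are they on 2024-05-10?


Birth: 1972-03-30
Reference: 2024-05-10
Year difference: 2024 - 1972 = 52

52 years old


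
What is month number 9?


Month 9 of 12

September


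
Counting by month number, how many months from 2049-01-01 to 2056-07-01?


From January 2049 to July 2056
7 years * 12 = 84 months, plus 6 months = 90

90 months


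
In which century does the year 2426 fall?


Century = (year - 1) // 100 + 1
= (2426 - 1) // 100 + 1
= 2425 // 100 + 1
= 24 + 1

25th century


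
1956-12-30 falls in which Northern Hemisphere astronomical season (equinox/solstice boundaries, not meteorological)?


Date: December 30
Astronomical Winter (approx.; exact equinox/solstice day varies by year): December 21 to March 19
December 30 falls within the Winter window

Winter


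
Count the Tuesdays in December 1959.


December 1959 has 31 days
Anchor: Jan 1, 1959. With p = 1959 - 1 = 1958: (p + p//4 - p//100 + p//400) mod 7 = (1958 + 489 - 19 + 4) mod 7 = 2432 mod 7 = 3 -> Thursday (Mon=0 ... Sun=6)
Days before December (Jan-Nov): 334; December 1 index = (3 + 334) mod 7 = 1 -> Tuesday
First Tuesday is December 1
Tuesdays: 1, 8, 15, 22, 29

5 Tuesdays


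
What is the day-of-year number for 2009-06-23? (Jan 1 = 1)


Date: June 23, 2009
Days in months 1 through 5: 151
Plus 23 days in June

Day of year: 174


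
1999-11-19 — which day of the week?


Date: November 19, 1999
Anchor: Jan 1, 1999. With p = 1999 - 1 = 1998: (p + p//4 - p//100 + p//400) mod 7 = (1998 + 499 - 19 + 4) mod 7 = 2482 mod 7 = 4 -> Friday (Mon=0 ... Sun=6)
Days before November (Jan-Oct): 304; offset = 304 + 19 - 1 = 322
Weekday index = (4 + 322) mod 7 = 4

Day of the week: Friday


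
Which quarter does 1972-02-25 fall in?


Month: February (month 2)
Q1: Jan-Mar, Q2: Apr-Jun, Q3: Jul-Sep, Q4: Oct-Dec

Q1


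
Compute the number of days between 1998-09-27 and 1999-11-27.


From 1998-09-27 to 1999-11-27
1998-09-27: days before September = 31 + 28 + 31 + 30 + 31 + 30 + 31 + 31 = 243 (1998 is not a leap year); day of year = 243 + 27 = 270
1999-11-27: days before November = 31 + 28 + 31 + 30 + 31 + 30 + 31 + 31 + 30 + 31 = 304 (1999 is not a leap year); day of year = 304 + 27 = 331
Rest of 1998: 365 - 270 = 95
Total = 95 + 331 = 426

426 days


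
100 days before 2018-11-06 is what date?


Start: 2018-11-06, subtract 100 days
Back 6 days from November 6 reaches October 31, 2018 -> 94 left
October 2018 has 31 days -> back to September 30, 2018 -> 63 left
September 2018 has 30 days -> back to August 31, 2018 -> 33 left
August 2018 has 31 days -> back to July 31, 2018 -> 2 left
July 2018: 31 - 2 = 29 -> lands on July 29

Result: 2018-07-29


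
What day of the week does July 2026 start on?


Target: July 1, 2026
Anchor: Jan 1, 2026. With p = 2026 - 1 = 2025: (p + p//4 - p//100 + p//400) mod 7 = (2025 + 506 - 20 + 5) mod 7 = 2516 mod 7 = 3 -> Thursday (Mon=0 ... Sun=6)
Days before July (Jan-Jun): 181 days
Weekday index = (3 + 181) mod 7 = 2

Wednesday


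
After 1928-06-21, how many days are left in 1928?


Day of year: 173 of 366
Remaining = 366 - 173

193 days


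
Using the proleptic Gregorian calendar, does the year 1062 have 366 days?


Gregorian leap year rule: divisible by 4, but not by 100, unless also by 400.
1062 is not divisible by 4 -> not a leap year

No


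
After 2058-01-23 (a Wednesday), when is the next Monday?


Current: Wednesday
Target: Monday
Days ahead: 5

Next Monday: 2058-01-28


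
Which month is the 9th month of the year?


Month 9 of 12

September


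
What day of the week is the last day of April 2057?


April 2057 has 30 days
Anchor: Jan 1, 2057. With p = 2057 - 1 = 2056: (p + p//4 - p//100 + p//400) mod 7 = (2056 + 514 - 20 + 5) mod 7 = 2555 mod 7 = 0 -> Monday (Mon=0 ... Sun=6)
Days before April (Jan-Mar): 90; April 1 index = (0 + 90) mod 7 = 6 -> Sunday
Last day offset: 30 - 1 = 29 days
Weekday index = (6 + 29) mod 7 = 0

Monday, April 30


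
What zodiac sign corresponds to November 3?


Date: November 3
Conventional tropical zodiac dates: Scorpio from October 23 onward; Sagittarius starts November 22
November 3 falls within the Scorpio range

Scorpio


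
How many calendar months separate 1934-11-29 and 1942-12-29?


From November 1934 to December 1942
8 years * 12 = 96 months, plus 1 month = 97

97 months


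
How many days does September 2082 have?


September 2082

30 days


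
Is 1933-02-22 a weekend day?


Anchor: Jan 1, 1933. With p = 1933 - 1 = 1932: (p + p//4 - p//100 + p//400) mod 7 = (1932 + 483 - 19 + 4) mod 7 = 2400 mod 7 = 6 -> Sunday (Mon=0 ... Sun=6)
Day of year: 53; offset = 52
Weekday index = (6 + 52) mod 7 = 2 -> Wednesday
Weekend days: Saturday, Sunday

No


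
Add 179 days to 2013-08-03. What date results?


Start: 2013-08-03, add 179 days
August 2013 has 31 days: 31 - 3 = 28 days to August 31 -> 151 left
September 2013 has 30 days -> 121 left
October 2013 has 31 days -> 90 left
November 2013 has 30 days -> 60 left
December 2013 has 31 days -> 29 left
January 2014: 29 <= 31 -> lands on January 29

Result: 2014-01-29


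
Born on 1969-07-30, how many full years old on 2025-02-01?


Birth: 1969-07-30
Reference: 2025-02-01
Year difference: 2025 - 1969 = 56
Birthday not yet reached in 2025, subtract 1

55 years old


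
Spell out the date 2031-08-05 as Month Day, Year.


ISO 2031-08-05 parses as year=2031, month=08, day=05
Month 8 -> August

August 5, 2031


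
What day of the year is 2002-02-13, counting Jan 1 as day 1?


Date: February 13, 2002
Days in months 1 through 1: 31
Plus 13 days in February

Day of year: 44


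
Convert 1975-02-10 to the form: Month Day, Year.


ISO 1975-02-10 parses as year=1975, month=02, day=10
Month 2 -> February

February 10, 1975


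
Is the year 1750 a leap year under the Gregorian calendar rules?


Gregorian leap year rule: divisible by 4, but not by 100, unless also by 400.
1750 is not divisible by 4 -> not a leap year

No


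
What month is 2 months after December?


December is month 12
12 + 2 = 14; wrap: 14 - 12 = 2

February


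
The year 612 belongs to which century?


Century = (year - 1) // 100 + 1
= (612 - 1) // 100 + 1
= 611 // 100 + 1
= 6 + 1

7th century


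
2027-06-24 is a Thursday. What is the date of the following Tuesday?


Current: Thursday
Target: Tuesday
Days ahead: 5

Next Tuesday: 2027-06-29


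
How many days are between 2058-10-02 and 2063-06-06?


From 2058-10-02 to 2063-06-06
2058-10-02: days before October = 31 + 28 + 31 + 30 + 31 + 30 + 31 + 31 + 30 = 273 (2058 is not a leap year); day of year = 273 + 2 = 275
2063-06-06: days before June = 31 + 28 + 31 + 30 + 31 = 151 (2063 is not a leap year); day of year = 151 + 6 = 157
Rest of 2058: 365 - 275 = 90
Full years 2059 (365), 2060 (366), 2061 (365), 2062 (365): 1461
Total = 90 + 1461 + 157 = 1708

1708 days


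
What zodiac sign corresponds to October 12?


Date: October 12
Conventional tropical zodiac dates: Libra from September 23 onward; Scorpio starts October 23
October 12 falls within the Libra range

Libra


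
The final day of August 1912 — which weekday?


August 1912 has 31 days
Anchor: Jan 1, 1912. With p = 1912 - 1 = 1911: (p + p//4 - p//100 + p//400) mod 7 = (1911 + 477 - 19 + 4) mod 7 = 2373 mod 7 = 0 -> Monday (Mon=0 ... Sun=6)
Days before August (Jan-Jul): 213; August 1 index = (0 + 213) mod 7 = 3 -> Thursday
Last day offset: 31 - 1 = 30 days
Weekday index = (3 + 30) mod 7 = 5

Saturday, August 31


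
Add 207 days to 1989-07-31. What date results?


Start: 1989-07-31, add 207 days
July 31 is the last day of July 1989 -> 207 left
August 1989 has 31 days -> 176 left
September 1989 has 30 days -> 146 left
October 1989 has 31 days -> 115 left
November 1989 has 30 days -> 85 left
December 1989 has 31 days -> 54 left
January 1990 has 31 days -> 23 left
February 1990: 23 <= 28 -> lands on February 23

Result: 1990-02-23


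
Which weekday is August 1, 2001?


Target: August 1, 2001
Anchor: Jan 1, 2001. With p = 2001 - 1 = 2000: (p + p//4 - p//100 + p//400) mod 7 = (2000 + 500 - 20 + 5) mod 7 = 2485 mod 7 = 0 -> Monday (Mon=0 ... Sun=6)
Days before August (Jan-Jul): 212 days
Weekday index = (0 + 212) mod 7 = 2

Wednesday


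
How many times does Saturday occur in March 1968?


March 1968 has 31 days
Anchor: Jan 1, 1968. With p = 1968 - 1 = 1967: (p + p//4 - p//100 + p//400) mod 7 = (1967 + 491 - 19 + 4) mod 7 = 2443 mod 7 = 0 -> Monday (Mon=0 ... Sun=6)
Days before March (Jan-Feb): 60; March 1 index = (0 + 60) mod 7 = 4 -> Friday
First Saturday is March 2
Saturdays: 2, 9, 16, 23, 30

5 Saturdays


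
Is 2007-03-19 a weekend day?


Anchor: Jan 1, 2007. With p = 2007 - 1 = 2006: (p + p//4 - p//100 + p//400) mod 7 = (2006 + 501 - 20 + 5) mod 7 = 2492 mod 7 = 0 -> Monday (Mon=0 ... Sun=6)
Day of year: 78; offset = 77
Weekday index = (0 + 77) mod 7 = 0 -> Monday
Weekend days: Saturday, Sunday

No


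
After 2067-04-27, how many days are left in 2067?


Day of year: 117 of 365
Remaining = 365 - 117

248 days


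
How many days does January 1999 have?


January 1999

31 days


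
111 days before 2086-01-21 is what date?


Start: 2086-01-21, subtract 111 days
Back 21 days from January 21 reaches December 31, 2085 -> 90 left
December 2085 has 31 days -> back to November 30, 2085 -> 59 left
November 2085 has 30 days -> back to October 31, 2085 -> 29 left
October 2085: 31 - 29 = 2 -> lands on October 2

Result: 2085-10-02


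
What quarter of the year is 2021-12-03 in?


Month: December (month 12)
Q1: Jan-Mar, Q2: Apr-Jun, Q3: Jul-Sep, Q4: Oct-Dec

Q4


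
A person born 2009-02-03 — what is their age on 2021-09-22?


Birth: 2009-02-03
Reference: 2021-09-22
Year difference: 2021 - 2009 = 12

12 years old


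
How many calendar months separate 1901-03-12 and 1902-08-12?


From March 1901 to August 1902
1 year * 12 = 12 months, plus 5 months = 17

17 months


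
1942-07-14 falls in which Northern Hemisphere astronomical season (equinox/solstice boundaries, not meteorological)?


Date: July 14
Astronomical Summer (approx.; exact equinox/solstice day varies by year): June 21 to September 21
July 14 falls within the Summer window

Summer


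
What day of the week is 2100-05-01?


Date: May 1, 2100
Anchor: Jan 1, 2100. With p = 2100 - 1 = 2099: (p + p//4 - p//100 + p//400) mod 7 = (2099 + 524 - 20 + 5) mod 7 = 2608 mod 7 = 4 -> Friday (Mon=0 ... Sun=6)
Days before May (Jan-Apr): 120; offset = 120 + 1 - 1 = 120
Weekday index = (4 + 120) mod 7 = 5

Day of the week: Saturday


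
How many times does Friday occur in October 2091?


October 2091 has 31 days
Anchor: Jan 1, 2091. With p = 2091 - 1 = 2090: (p + p//4 - p//100 + p//400) mod 7 = (2090 + 522 - 20 + 5) mod 7 = 2597 mod 7 = 0 -> Monday (Mon=0 ... Sun=6)
Days before October (Jan-Sep): 273; October 1 index = (0 + 273) mod 7 = 0 -> Monday
First Friday is October 5
Fridays: 5, 12, 19, 26

4 Fridays


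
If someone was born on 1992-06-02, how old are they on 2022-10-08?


Birth: 1992-06-02
Reference: 2022-10-08
Year difference: 2022 - 1992 = 30

30 years old


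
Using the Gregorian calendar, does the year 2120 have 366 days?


Gregorian leap year rule: divisible by 4, but not by 100, unless also by 400.
2120 is divisible by 4 but not 100 -> leap year

Yes


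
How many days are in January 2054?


January 2054

31 days


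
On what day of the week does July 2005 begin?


Target: July 1, 2005
Anchor: Jan 1, 2005. With p = 2005 - 1 = 2004: (p + p//4 - p//100 + p//400) mod 7 = (2004 + 501 - 20 + 5) mod 7 = 2490 mod 7 = 5 -> Saturday (Mon=0 ... Sun=6)
Days before July (Jan-Jun): 181 days
Weekday index = (5 + 181) mod 7 = 4

Friday


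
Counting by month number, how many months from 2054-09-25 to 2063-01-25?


From September 2054 to January 2063
9 years * 12 = 108 months, minus 8 months = 100

100 months


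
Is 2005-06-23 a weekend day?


Anchor: Jan 1, 2005. With p = 2005 - 1 = 2004: (p + p//4 - p//100 + p//400) mod 7 = (2004 + 501 - 20 + 5) mod 7 = 2490 mod 7 = 5 -> Saturday (Mon=0 ... Sun=6)
Day of year: 174; offset = 173
Weekday index = (5 + 173) mod 7 = 3 -> Thursday
Weekend days: Saturday, Sunday

No


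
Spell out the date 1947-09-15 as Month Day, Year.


ISO 1947-09-15 parses as year=1947, month=09, day=15
Month 9 -> September

September 15, 1947


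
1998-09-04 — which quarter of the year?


Month: September (month 9)
Q1: Jan-Mar, Q2: Apr-Jun, Q3: Jul-Sep, Q4: Oct-Dec

Q3


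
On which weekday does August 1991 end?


August 1991 has 31 days
Anchor: Jan 1, 1991. With p = 1991 - 1 = 1990: (p + p//4 - p//100 + p//400) mod 7 = (1990 + 497 - 19 + 4) mod 7 = 2472 mod 7 = 1 -> Tuesday (Mon=0 ... Sun=6)
Days before August (Jan-Jul): 212; August 1 index = (1 + 212) mod 7 = 3 -> Thursday
Last day offset: 31 - 1 = 30 days
Weekday index = (3 + 30) mod 7 = 5

Saturday, August 31


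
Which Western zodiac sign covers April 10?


Date: April 10
Conventional tropical zodiac dates: Aries from March 21 onward; Taurus starts April 20
April 10 falls within the Aries range

Aries


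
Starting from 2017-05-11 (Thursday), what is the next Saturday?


Current: Thursday
Target: Saturday
Days ahead: 2

Next Saturday: 2017-05-13


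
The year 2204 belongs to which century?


Century = (year - 1) // 100 + 1
= (2204 - 1) // 100 + 1
= 2203 // 100 + 1
= 22 + 1

23rd century


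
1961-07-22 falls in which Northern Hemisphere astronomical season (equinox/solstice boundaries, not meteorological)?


Date: July 22
Astronomical Summer (approx.; exact equinox/solstice day varies by year): June 21 to September 21
July 22 falls within the Summer window

Summer


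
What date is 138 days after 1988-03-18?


Start: 1988-03-18, add 138 days
March 1988 has 31 days: 31 - 18 = 13 days to March 31 -> 125 left
April 1988 has 30 days -> 95 left
May 1988 has 31 days -> 64 left
June 1988 has 30 days -> 34 left
July 1988 has 31 days -> 3 left
August 1988: 3 <= 31 -> lands on August 3

Result: 1988-08-03


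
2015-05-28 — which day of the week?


Date: May 28, 2015
Anchor: Jan 1, 2015. With p = 2015 - 1 = 2014: (p + p//4 - p//100 + p//400) mod 7 = (2014 + 503 - 20 + 5) mod 7 = 2502 mod 7 = 3 -> Thursday (Mon=0 ... Sun=6)
Days before May (Jan-Apr): 120; offset = 120 + 28 - 1 = 147
Weekday index = (3 + 147) mod 7 = 3

Day of the week: Thursday


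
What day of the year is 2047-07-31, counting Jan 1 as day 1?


Date: July 31, 2047
Days in months 1 through 6: 181
Plus 31 days in July

Day of year: 212


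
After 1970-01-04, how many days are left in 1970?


Day of year: 4 of 365
Remaining = 365 - 4

361 days


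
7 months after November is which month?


November is month 11
11 + 7 = 18; wrap: 18 - 12 = 6

June


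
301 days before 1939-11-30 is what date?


Start: 1939-11-30, subtract 301 days
Back 30 days from November 30 reaches October 31, 1939 -> 271 left
October 1939 has 31 days -> back to September 30, 1939 -> 240 left
September 1939 has 30 days -> back to August 31, 1939 -> 210 left
August 1939 has 31 days -> back to July 31, 1939 -> 179 left
July 1939 has 31 days -> back to June 30, 1939 -> 148 left
June 1939 has 30 days -> back to May 31, 1939 -> 118 left
May 1939 has 31 days -> back to April 30, 1939 -> 87 left
April 1939 has 30 days -> back to March 31, 1939 -> 57 left
March 1939 has 31 days -> back to February 28, 1939 -> 26 left
February 1939: 28 - 26 = 2 -> lands on February 2

Result: 1939-02-02


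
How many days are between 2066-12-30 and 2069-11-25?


From 2066-12-30 to 2069-11-25
2066-12-30: days before December = 31 + 28 + 31 + 30 + 31 + 30 + 31 + 31 + 30 + 31 + 30 = 334 (2066 is not a leap year); day of year = 334 + 30 = 364
2069-11-25: days before November = 31 + 28 + 31 + 30 + 31 + 30 + 31 + 31 + 30 + 31 = 304 (2069 is not a leap year); day of year = 304 + 25 = 329
Rest of 2066: 365 - 364 = 1
Full years 2067 (365), 2068 (366): 731
Total = 1 + 731 + 329 = 1061

1061 days


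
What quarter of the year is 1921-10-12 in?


Month: October (month 10)
Q1: Jan-Mar, Q2: Apr-Jun, Q3: Jul-Sep, Q4: Oct-Dec

Q4


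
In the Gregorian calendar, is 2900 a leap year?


Gregorian leap year rule: divisible by 4, but not by 100, unless also by 400.
2900 is divisible by 100 but not 400 -> not a leap year

No


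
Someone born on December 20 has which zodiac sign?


Date: December 20
Conventional tropical zodiac dates: Sagittarius from November 22 onward; Capricorn starts December 22
December 20 falls within the Sagittarius range

Sagittarius


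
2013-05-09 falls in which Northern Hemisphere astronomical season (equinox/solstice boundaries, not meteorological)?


Date: May 9
Astronomical Spring (approx.; exact equinox/solstice day varies by year): March 20 to June 20
May 9 falls within the Spring window

Spring


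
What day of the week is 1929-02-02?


Date: February 2, 1929
Anchor: Jan 1, 1929. With p = 1929 - 1 = 1928: (p + p//4 - p//100 + p//400) mod 7 = (1928 + 482 - 19 + 4) mod 7 = 2395 mod 7 = 1 -> Tuesday (Mon=0 ... Sun=6)
Days before February (Jan): 31; offset = 31 + 2 - 1 = 32
Weekday index = (1 + 32) mod 7 = 5

Day of the week: Saturday


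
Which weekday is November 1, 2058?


Target: November 1, 2058
Anchor: Jan 1, 2058. With p = 2058 - 1 = 2057: (p + p//4 - p//100 + p//400) mod 7 = (2057 + 514 - 20 + 5) mod 7 = 2556 mod 7 = 1 -> Tuesday (Mon=0 ... Sun=6)
Days before November (Jan-Oct): 304 days
Weekday index = (1 + 304) mod 7 = 4

Friday


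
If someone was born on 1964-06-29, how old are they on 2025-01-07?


Birth: 1964-06-29
Reference: 2025-01-07
Year difference: 2025 - 1964 = 61
Birthday not yet reached in 2025, subtract 1

60 years old


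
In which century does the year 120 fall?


Century = (year - 1) // 100 + 1
= (120 - 1) // 100 + 1
= 119 // 100 + 1
= 1 + 1

2nd century


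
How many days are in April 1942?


April 1942

30 days


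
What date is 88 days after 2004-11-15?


Start: 2004-11-15, add 88 days
November 2004 has 30 days: 30 - 15 = 15 days to November 30 -> 73 left
December 2004 has 31 days -> 42 left
January 2005 has 31 days -> 11 left
February 2005: 11 <= 28 -> lands on February 11

Result: 2005-02-11


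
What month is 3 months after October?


October is month 10
10 + 3 = 13; wrap: 13 - 12 = 1

January


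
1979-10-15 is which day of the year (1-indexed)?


Date: October 15, 1979
Days in months 1 through 9: 273
Plus 15 days in October

Day of year: 288


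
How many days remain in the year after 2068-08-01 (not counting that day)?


Day of year: 214 of 366
Remaining = 366 - 214

152 days


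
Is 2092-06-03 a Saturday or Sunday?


Anchor: Jan 1, 2092. With p = 2092 - 1 = 2091: (p + p//4 - p//100 + p//400) mod 7 = (2091 + 522 - 20 + 5) mod 7 = 2598 mod 7 = 1 -> Tuesday (Mon=0 ... Sun=6)
Day of year: 155; offset = 154
Weekday index = (1 + 154) mod 7 = 1 -> Tuesday
Weekend days: Saturday, Sunday

No


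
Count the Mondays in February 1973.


February 1973 has 28 days
Anchor: Jan 1, 1973. With p = 1973 - 1 = 1972: (p + p//4 - p//100 + p//400) mod 7 = (1972 + 493 - 19 + 4) mod 7 = 2450 mod 7 = 0 -> Monday (Mon=0 ... Sun=6)
Days before February (Jan): 31; February 1 index = (0 + 31) mod 7 = 3 -> Thursday
First Monday is February 5
Mondays: 5, 12, 19, 26

4 Mondays


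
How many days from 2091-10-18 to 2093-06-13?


From 2091-10-18 to 2093-06-13
2091-10-18: days before October = 31 + 28 + 31 + 30 + 31 + 30 + 31 + 31 + 30 = 273 (2091 is not a leap year); day of year = 273 + 18 = 291
2093-06-13: days before June = 31 + 28 + 31 + 30 + 31 = 151 (2093 is not a leap year); day of year = 151 + 13 = 164
Rest of 2091: 365 - 291 = 74
Full years 2092 (366): 366
Total = 74 + 366 + 164 = 604

604 days


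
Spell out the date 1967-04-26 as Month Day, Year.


ISO 1967-04-26 parses as year=1967, month=04, day=26
Month 4 -> April

April 26, 1967


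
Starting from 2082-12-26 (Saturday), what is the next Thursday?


Current: Saturday
Target: Thursday
Days ahead: 5

Next Thursday: 2082-12-31


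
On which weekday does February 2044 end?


February 2044 has 29 days
Anchor: Jan 1, 2044. With p = 2044 - 1 = 2043: (p + p//4 - p//100 + p//400) mod 7 = (2043 + 510 - 20 + 5) mod 7 = 2538 mod 7 = 4 -> Friday (Mon=0 ... Sun=6)
Days before February (Jan): 31; February 1 index = (4 + 31) mod 7 = 0 -> Monday
Last day offset: 29 - 1 = 28 days
Weekday index = (0 + 28) mod 7 = 0

Monday, February 29


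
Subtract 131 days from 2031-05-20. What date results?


Start: 2031-05-20, subtract 131 days
Back 20 days from May 20 reaches April 30, 2031 -> 111 left
April 2031 has 30 days -> back to March 31, 2031 -> 81 left
March 2031 has 31 days -> back to February 28, 2031 -> 50 left
February 2031 has 28 days -> back to January 31, 2031 -> 22 left
January 2031: 31 - 22 = 9 -> lands on January 9

Result: 2031-01-09


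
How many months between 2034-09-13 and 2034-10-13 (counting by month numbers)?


From September 2034 to October 2034
0 years * 12 = 0 months, plus 1 month = 1

1 month


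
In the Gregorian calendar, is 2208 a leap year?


Gregorian leap year rule: divisible by 4, but not by 100, unless also by 400.
2208 is divisible by 4 but not 100 -> leap year

Yes


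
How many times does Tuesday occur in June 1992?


June 1992 has 30 days
Anchor: Jan 1, 1992. With p = 1992 - 1 = 1991: (p + p//4 - p//100 + p//400) mod 7 = (1991 + 497 - 19 + 4) mod 7 = 2473 mod 7 = 2 -> Wednesday (Mon=0 ... Sun=6)
Days before June (Jan-May): 152; June 1 index = (2 + 152) mod 7 = 0 -> Monday
First Tuesday is June 2
Tuesdays: 2, 9, 16, 23, 30

5 Tuesdays


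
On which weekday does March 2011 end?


March 2011 has 31 days
Anchor: Jan 1, 2011. With p = 2011 - 1 = 2010: (p + p//4 - p//100 + p//400) mod 7 = (2010 + 502 - 20 + 5) mod 7 = 2497 mod 7 = 5 -> Saturday (Mon=0 ... Sun=6)
Days before March (Jan-Feb): 59; March 1 index = (5 + 59) mod 7 = 1 -> Tuesday
Last day offset: 31 - 1 = 30 days
Weekday index = (1 + 30) mod 7 = 3

Thursday, March 31


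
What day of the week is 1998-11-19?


Date: November 19, 1998
Anchor: Jan 1, 1998. With p = 1998 - 1 = 1997: (p + p//4 - p//100 + p//400) mod 7 = (1997 + 499 - 19 + 4) mod 7 = 2481 mod 7 = 3 -> Thursday (Mon=0 ... Sun=6)
Days before November (Jan-Oct): 304; offset = 304 + 19 - 1 = 322
Weekday index = (3 + 322) mod 7 = 3

Day of the week: Thursday


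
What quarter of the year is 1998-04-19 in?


Month: April (month 4)
Q1: Jan-Mar, Q2: Apr-Jun, Q3: Jul-Sep, Q4: Oct-Dec

Q2


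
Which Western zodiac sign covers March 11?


Date: March 11
Conventional tropical zodiac dates: Pisces from February 19 onward; Aries starts March 21
March 11 falls within the Pisces range

Pisces


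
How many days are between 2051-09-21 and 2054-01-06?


From 2051-09-21 to 2054-01-06
2051-09-21: days before September = 31 + 28 + 31 + 30 + 31 + 30 + 31 + 31 = 243 (2051 is not a leap year); day of year = 243 + 21 = 264
2054-01-06: day of year = 6
Rest of 2051: 365 - 264 = 101
Full years 2052 (366), 2053 (365): 731
Total = 101 + 731 + 6 = 838

838 days


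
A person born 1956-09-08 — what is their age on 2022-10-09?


Birth: 1956-09-08
Reference: 2022-10-09
Year difference: 2022 - 1956 = 66

66 years old


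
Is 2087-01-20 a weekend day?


Anchor: Jan 1, 2087. With p = 2087 - 1 = 2086: (p + p//4 - p//100 + p//400) mod 7 = (2086 + 521 - 20 + 5) mod 7 = 2592 mod 7 = 2 -> Wednesday (Mon=0 ... Sun=6)
Day of year: 20; offset = 19
Weekday index = (2 + 19) mod 7 = 0 -> Monday
Weekend days: Saturday, Sunday

No


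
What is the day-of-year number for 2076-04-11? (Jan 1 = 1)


Date: April 11, 2076
Days in months 1 through 3: 91
Plus 11 days in April

Day of year: 102


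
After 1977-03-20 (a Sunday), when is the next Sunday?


Current: Sunday
Target: Sunday
Days ahead: 7

Next Sunday: 1977-03-27


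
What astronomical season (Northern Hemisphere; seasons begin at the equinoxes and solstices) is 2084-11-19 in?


Date: November 19
Astronomical Autumn (approx.; exact equinox/solstice day varies by year): September 22 to December 20
November 19 falls within the Autumn window

Autumn


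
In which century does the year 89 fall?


Century = (year - 1) // 100 + 1
= (89 - 1) // 100 + 1
= 88 // 100 + 1
= 0 + 1

1st century


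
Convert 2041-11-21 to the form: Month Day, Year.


ISO 2041-11-21 parses as year=2041, month=11, day=21
Month 11 -> November

November 21, 2041


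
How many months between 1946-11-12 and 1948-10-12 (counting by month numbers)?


From November 1946 to October 1948
2 years * 12 = 24 months, minus 1 month = 23

23 months


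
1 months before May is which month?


May is month 5
5 - 1 = 4

April


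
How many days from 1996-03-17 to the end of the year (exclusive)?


Day of year: 77 of 366
Remaining = 366 - 77

289 days


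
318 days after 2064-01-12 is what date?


Start: 2064-01-12, add 318 days
January 2064 has 31 days: 31 - 12 = 19 days to January 31 -> 299 left
February 2064 has 29 days -> 270 left
March 2064 has 31 days -> 239 left
April 2064 has 30 days -> 209 left
May 2064 has 31 days -> 178 left
June 2064 has 30 days -> 148 left
July 2064 has 31 days -> 117 left
August 2064 has 31 days -> 86 left
September 2064 has 30 days -> 56 left
October 2064 has 31 days -> 25 left
November 2064: 25 <= 30 -> lands on November 25

Result: 2064-11-25


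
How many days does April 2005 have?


April 2005

30 days


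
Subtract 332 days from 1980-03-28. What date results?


Start: 1980-03-28, subtract 332 days
Back 28 days from March 28 reaches February 29, 1980 -> 304 left
February 1980 has 29 days -> back to January 31, 1980 -> 275 left
January 1980 has 31 days -> back to December 31, 1979 -> 244 left
December 1979 has 31 days -> back to November 30, 1979 -> 213 left
November 1979 has 30 days -> back to October 31, 1979 -> 183 left
October 1979 has 31 days -> back to September 30, 1979 -> 152 left
September 1979 has 30 days -> back to August 31, 1979 -> 122 left
August 1979 has 31 days -> back to July 31, 1979 -> 91 left
July 1979 has 31 days -> back to June 30, 1979 -> 60 left
June 1979 has 30 days -> back to May 31, 1979 -> 30 left
May 1979: 31 - 30 = 1 -> lands on May 1

Result: 1979-05-01


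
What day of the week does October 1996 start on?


Target: October 1, 1996
Anchor: Jan 1, 1996. With p = 1996 - 1 = 1995: (p + p//4 - p//100 + p//400) mod 7 = (1995 + 498 - 19 + 4) mod 7 = 2478 mod 7 = 0 -> Monday (Mon=0 ... Sun=6)
Days before October (Jan-Sep): 274 days
Weekday index = (0 + 274) mod 7 = 1

Tuesday


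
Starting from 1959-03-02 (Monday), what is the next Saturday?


Current: Monday
Target: Saturday
Days ahead: 5

Next Saturday: 1959-03-07


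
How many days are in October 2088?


October 2088

31 days


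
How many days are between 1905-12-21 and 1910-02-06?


From 1905-12-21 to 1910-02-06
1905-12-21: days before December = 31 + 28 + 31 + 30 + 31 + 30 + 31 + 31 + 30 + 31 + 30 = 334 (1905 is not a leap year); day of year = 334 + 21 = 355
1910-02-06: days before February = 31; day of year = 31 + 6 = 37
Rest of 1905: 365 - 355 = 10
Full years 1906 (365), 1907 (365), 1908 (366), 1909 (365): 1461
Total = 10 + 1461 + 37 = 1508

1508 days


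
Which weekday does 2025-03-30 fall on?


Date: March 30, 2025
Anchor: Jan 1, 2025. With p = 2025 - 1 = 2024: (p + p//4 - p//100 + p//400) mod 7 = (2024 + 506 - 20 + 5) mod 7 = 2515 mod 7 = 2 -> Wednesday (Mon=0 ... Sun=6)
Days before March (Jan-Feb): 59; offset = 59 + 30 - 1 = 88
Weekday index = (2 + 88) mod 7 = 6

Day of the week: Sunday


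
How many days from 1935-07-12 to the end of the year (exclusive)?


Day of year: 193 of 365
Remaining = 365 - 193

172 days


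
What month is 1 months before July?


July is month 7
7 - 1 = 6

June


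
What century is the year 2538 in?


Century = (year - 1) // 100 + 1
= (2538 - 1) // 100 + 1
= 2537 // 100 + 1
= 25 + 1

26th century


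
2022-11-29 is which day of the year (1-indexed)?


Date: November 29, 2022
Days in months 1 through 10: 304
Plus 29 days in November

Day of year: 333


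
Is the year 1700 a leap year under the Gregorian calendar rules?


Gregorian leap year rule: divisible by 4, but not by 100, unless also by 400.
1700 is divisible by 100 but not 400 -> not a leap year

No


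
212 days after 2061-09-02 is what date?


Start: 2061-09-02, add 212 days
September 2061 has 30 days: 30 - 2 = 28 days to September 30 -> 184 left
October 2061 has 31 days -> 153 left
November 2061 has 30 days -> 123 left
December 2061 has 31 days -> 92 left
January 2062 has 31 days -> 61 left
February 2062 has 28 days -> 33 left
March 2062 has 31 days -> 2 left
April 2062: 2 <= 30 -> lands on April 2

Result: 2062-04-02


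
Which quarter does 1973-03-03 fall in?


Month: March (month 3)
Q1: Jan-Mar, Q2: Apr-Jun, Q3: Jul-Sep, Q4: Oct-Dec

Q1


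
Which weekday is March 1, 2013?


Target: March 1, 2013
Anchor: Jan 1, 2013. With p = 2013 - 1 = 2012: (p + p//4 - p//100 + p//400) mod 7 = (2012 + 503 - 20 + 5) mod 7 = 2500 mod 7 = 1 -> Tuesday (Mon=0 ... Sun=6)
Days before March (Jan-Feb): 59 days
Weekday index = (1 + 59) mod 7 = 4

Friday


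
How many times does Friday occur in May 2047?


May 2047 has 31 days
Anchor: Jan 1, 2047. With p = 2047 - 1 = 2046: (p + p//4 - p//100 + p//400) mod 7 = (2046 + 511 - 20 + 5) mod 7 = 2542 mod 7 = 1 -> Tuesday (Mon=0 ... Sun=6)
Days before May (Jan-Apr): 120; May 1 index = (1 + 120) mod 7 = 2 -> Wednesday
First Friday is May 3
Fridays: 3, 10, 17, 24, 31

5 Fridays


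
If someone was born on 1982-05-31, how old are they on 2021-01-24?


Birth: 1982-05-31
Reference: 2021-01-24
Year difference: 2021 - 1982 = 39
Birthday not yet reached in 2021, subtract 1

38 years old


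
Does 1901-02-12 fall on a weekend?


Anchor: Jan 1, 1901. With p = 1901 - 1 = 1900: (p + p//4 - p//100 + p//400) mod 7 = (1900 + 475 - 19 + 4) mod 7 = 2360 mod 7 = 1 -> Tuesday (Mon=0 ... Sun=6)
Day of year: 43; offset = 42
Weekday index = (1 + 42) mod 7 = 1 -> Tuesday
Weekend days: Saturday, Sunday

No


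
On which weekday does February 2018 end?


February 2018 has 28 days
Anchor: Jan 1, 2018. With p = 2018 - 1 = 2017: (p + p//4 - p//100 + p//400) mod 7 = (2017 + 504 - 20 + 5) mod 7 = 2506 mod 7 = 0 -> Monday (Mon=0 ... Sun=6)
Days before February (Jan): 31; February 1 index = (0 + 31) mod 7 = 3 -> Thursday
Last day offset: 28 - 1 = 27 days
Weekday index = (3 + 27) mod 7 = 2

Wednesday, February 28


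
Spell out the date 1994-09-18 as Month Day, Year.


ISO 1994-09-18 parses as year=1994, month=09, day=18
Month 9 -> September

September 18, 1994


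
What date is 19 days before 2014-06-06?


Start: 2014-06-06, subtract 19 days
Back 6 days from June 6 reaches May 31, 2014 -> 13 left
May 2014: 31 - 13 = 18 -> lands on May 18

Result: 2014-05-18


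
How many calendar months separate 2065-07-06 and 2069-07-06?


From July 2065 to July 2069
4 years * 12 = 48 months = 48

48 months


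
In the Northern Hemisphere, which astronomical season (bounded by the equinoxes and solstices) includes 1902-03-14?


Date: March 14
Astronomical Winter (approx.; exact equinox/solstice day varies by year): December 21 to March 19
March 14 falls within the Winter window

Winter


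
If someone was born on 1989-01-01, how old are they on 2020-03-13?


Birth: 1989-01-01
Reference: 2020-03-13
Year difference: 2020 - 1989 = 31

31 years old


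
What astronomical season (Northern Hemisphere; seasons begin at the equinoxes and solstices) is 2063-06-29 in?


Date: June 29
Astronomical Summer (approx.; exact equinox/solstice day varies by year): June 21 to September 21
June 29 falls within the Summer window

Summer


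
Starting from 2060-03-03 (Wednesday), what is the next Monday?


Current: Wednesday
Target: Monday
Days ahead: 5

Next Monday: 2060-03-08


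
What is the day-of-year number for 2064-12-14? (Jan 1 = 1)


Date: December 14, 2064
Days in months 1 through 11: 335
Plus 14 days in December

Day of year: 349


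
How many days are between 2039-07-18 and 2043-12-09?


From 2039-07-18 to 2043-12-09
2039-07-18: days before July = 31 + 28 + 31 + 30 + 31 + 30 = 181 (2039 is not a leap year); day of year = 181 + 18 = 199
2043-12-09: days before December = 31 + 28 + 31 + 30 + 31 + 30 + 31 + 31 + 30 + 31 + 30 = 334 (2043 is not a leap year); day of year = 334 + 9 = 343
Rest of 2039: 365 - 199 = 166
Full years 2040 (366), 2041 (365), 2042 (365): 1096
Total = 166 + 1096 + 343 = 1605

1605 days


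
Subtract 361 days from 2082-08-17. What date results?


Start: 2082-08-17, subtract 361 days
Back 17 days from August 17 reaches July 31, 2082 -> 344 left
July 2082 has 31 days -> back to June 30, 2082 -> 313 left
June 2082 has 30 days -> back to May 31, 2082 -> 283 left
May 2082 has 31 days -> back to April 30, 2082 -> 252 left
April 2082 has 30 days -> back to March 31, 2082 -> 222 left
March 2082 has 31 days -> back to February 28, 2082 -> 191 left
February 2082 has 28 days -> back to January 31, 2082 -> 163 left
January 2082 has 31 days -> back to December 31, 2081 -> 132 left
December 2081 has 31 days -> back to November 30, 2081 -> 101 left
November 2081 has 30 days -> back to October 31, 2081 -> 71 left
October 2081 has 31 days -> back to September 30, 2081 -> 40 left
September 2081 has 30 days -> back to August 31, 2081 -> 10 left
August 2081: 31 - 10 = 21 -> lands on August 21

Result: 2081-08-21


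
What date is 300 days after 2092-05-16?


Start: 2092-05-16, add 300 days
May 2092 has 31 days: 31 - 16 = 15 days to May 31 -> 285 left
June 2092 has 30 days -> 255 left
July 2092 has 31 days -> 224 left
August 2092 has 31 days -> 193 left
September 2092 has 30 days -> 163 left
October 2092 has 31 days -> 132 left
November 2092 has 30 days -> 102 left
December 2092 has 31 days -> 71 left
January 2093 has 31 days -> 40 left
February 2093 has 28 days -> 12 left
March 2093: 12 <= 31 -> lands on March 12

Result: 2093-03-12


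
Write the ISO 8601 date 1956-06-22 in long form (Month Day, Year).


ISO 1956-06-22 parses as year=1956, month=06, day=22
Month 6 -> June

June 22, 1956


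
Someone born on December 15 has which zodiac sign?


Date: December 15
Conventional tropical zodiac dates: Sagittarius from November 22 onward; Capricorn starts December 22
December 15 falls within the Sagittarius range

Sagittarius


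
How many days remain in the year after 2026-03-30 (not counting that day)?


Day of year: 89 of 365
Remaining = 365 - 89

276 days


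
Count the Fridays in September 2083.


September 2083 has 30 days
Anchor: Jan 1, 2083. With p = 2083 - 1 = 2082: (p + p//4 - p//100 + p//400) mod 7 = (2082 + 520 - 20 + 5) mod 7 = 2587 mod 7 = 4 -> Friday (Mon=0 ... Sun=6)
Days before September (Jan-Aug): 243; September 1 index = (4 + 243) mod 7 = 2 -> Wednesday
First Friday is September 3
Fridays: 3, 10, 17, 24

4 Fridays
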